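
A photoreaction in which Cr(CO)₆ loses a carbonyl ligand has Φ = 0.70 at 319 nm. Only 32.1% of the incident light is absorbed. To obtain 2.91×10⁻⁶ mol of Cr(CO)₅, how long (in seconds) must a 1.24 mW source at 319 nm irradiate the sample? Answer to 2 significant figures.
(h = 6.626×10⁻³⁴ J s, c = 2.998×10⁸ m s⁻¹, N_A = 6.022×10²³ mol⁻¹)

Photons that must be absorbed: 2.91×10⁻⁶ / 0.70 = 4.157×10⁻⁶ mol.
Incident photons needed: 4.157×10⁻⁶ / 0.321 = 1.295×10⁻⁵ mol.
Photon energy: hc/λ = 6.227×10⁻¹⁹ J; per mole, 3.750×10⁵ J mol⁻¹.
Energy required: 1.295×10⁻⁵ × 3.750×10⁵ = 4.856 J.
Time: 4.856 J / 0.00124 W = 3900 s.

t ≈ 3900 s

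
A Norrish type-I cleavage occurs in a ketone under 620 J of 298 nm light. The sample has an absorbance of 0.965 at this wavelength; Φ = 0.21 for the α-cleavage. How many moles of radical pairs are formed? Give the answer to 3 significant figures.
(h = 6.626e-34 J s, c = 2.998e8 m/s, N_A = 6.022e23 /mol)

2.89e-4 mol

Photon energy at 298 nm: hc/λ = (6.626e-34)(2.998e8)/(298e-9) = 6.666e-19 J.
Photons incident: 620 / 6.666e-19 = 9.301e20, i.e. 9.301e20/6.022e23 = 0.001545 mol.
Fraction absorbed: 1 − 10^(−0.965) = 0.8916.
Photons absorbed: 0.8916 × 0.001545 = 0.001378 mol.
Product: Φ × n_abs = 0.21 × 0.001378 = 2.894e-4 mol.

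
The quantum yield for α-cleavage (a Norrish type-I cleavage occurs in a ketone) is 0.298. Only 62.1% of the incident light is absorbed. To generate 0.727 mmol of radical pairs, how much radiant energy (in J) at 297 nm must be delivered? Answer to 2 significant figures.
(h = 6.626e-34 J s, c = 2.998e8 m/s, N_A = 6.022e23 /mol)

Product: 0.727 mmol = 7.27e-4 mol.
Photons that must be absorbed: 7.27e-4 / 0.298 = 0.002440 mol.
Incident photons needed: 0.002440 / 0.621 = 0.003929 mol.
Photon energy: hc/λ = 6.688e-19 J; per mole, 4.028e5 J mol⁻¹.
Energy required: 0.003929 × 4.028e5 = 1600 J.

1600 J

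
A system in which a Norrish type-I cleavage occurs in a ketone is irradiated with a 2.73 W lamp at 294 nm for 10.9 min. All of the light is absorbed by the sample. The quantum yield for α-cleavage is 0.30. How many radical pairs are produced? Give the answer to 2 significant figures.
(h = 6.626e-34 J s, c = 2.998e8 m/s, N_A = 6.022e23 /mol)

7.9e20 radical pairs

Photon energy at 294 nm: hc/λ = (6.626e-34)(2.998e8)/(294e-9) = 6.757e-19 J.
Energy delivered: (2.73 W)(654 s) = 1785 J.
Photons incident: 1785 / 6.757e-19 = 2.642e21, i.e. 2.642e21/6.022e23 = 0.004387 mol.
Product: Φ × n_abs = 0.30 × 0.004387 = 0.001316 mol.
As a count: 0.001316 × 6.022e23 = 7.9e20.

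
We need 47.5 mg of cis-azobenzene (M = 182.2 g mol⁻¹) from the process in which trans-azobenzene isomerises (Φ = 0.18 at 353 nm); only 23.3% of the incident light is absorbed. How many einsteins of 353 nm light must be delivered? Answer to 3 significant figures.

Product: 47.5 mg / 182.2 g mol⁻¹ = 2.607×10⁻⁴ mol.
Photons that must be absorbed: 2.607×10⁻⁴ / 0.18 = 0.001448 mol.
Incident photons needed: 0.001448 / 0.233 = 0.006215 mol.

0.00622 einstein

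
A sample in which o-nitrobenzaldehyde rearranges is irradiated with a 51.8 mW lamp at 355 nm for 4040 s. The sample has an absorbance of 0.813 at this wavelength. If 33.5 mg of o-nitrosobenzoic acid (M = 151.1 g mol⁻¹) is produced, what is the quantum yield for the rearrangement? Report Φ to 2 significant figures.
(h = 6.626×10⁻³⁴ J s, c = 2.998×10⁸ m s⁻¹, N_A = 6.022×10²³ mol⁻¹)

Product: 33.5 mg / 151.1 g mol⁻¹ = 2.217×10⁻⁴ mol.
Photon energy at 355 nm: hc/λ = (6.626×10⁻³⁴)(2.998×10⁸)/(355×10⁻⁹) = 5.596×10⁻¹⁹ J.
Energy delivered: (51.8 mW)(4040 s) = 209.3 J.
Photons incident: 209.3 / 5.596×10⁻¹⁹ = 3.740×10²⁰, i.e. 3.740×10²⁰/6.022×10²³ = 6.211×10⁻⁴ mol.
Fraction absorbed: 1 − 10^(−0.813) = 0.8462.
Photons absorbed: 0.8462 × 6.211×10⁻⁴ = 5.256×10⁻⁴ mol.
Φ = 2.217×10⁻⁴ mol / 5.256×10⁻⁴ mol photons = 0.42.

Φ = 0.42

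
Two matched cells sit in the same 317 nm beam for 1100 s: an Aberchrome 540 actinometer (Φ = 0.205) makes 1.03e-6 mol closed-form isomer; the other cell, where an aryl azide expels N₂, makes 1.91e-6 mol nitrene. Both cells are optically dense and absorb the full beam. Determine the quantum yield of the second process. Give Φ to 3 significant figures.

Φ = 0.380

Photons absorbed by the actinometer: 1.03e-6 / 0.205 = 5.024e-6 mol.
Φ(unknown) = 1.91e-6 / 5.024e-6 = 0.380.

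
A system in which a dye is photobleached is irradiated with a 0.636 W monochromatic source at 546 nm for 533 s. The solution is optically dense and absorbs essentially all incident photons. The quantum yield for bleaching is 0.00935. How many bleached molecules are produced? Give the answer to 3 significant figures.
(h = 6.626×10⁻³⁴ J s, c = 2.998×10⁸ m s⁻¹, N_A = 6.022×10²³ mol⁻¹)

8.71×10¹⁸ bleached molecules

Photon energy at 546 nm: hc/λ = (6.626×10⁻³⁴)(2.998×10⁸)/(546×10⁻⁹) = 3.638×10⁻¹⁹ J.
Energy delivered: (0.636 W)(533 s) = 339.0 J.
Photons incident: 339.0 / 3.638×10⁻¹⁹ = 9.318×10²⁰, i.e. 9.318×10²⁰/6.022×10²³ = 0.001547 mol.
Product: Φ × n_abs = 0.00935 × 0.001547 = 1.446×10⁻⁵ mol.
As a count: 1.446×10⁻⁵ × 6.022×10²³ = 8.71×10¹⁸.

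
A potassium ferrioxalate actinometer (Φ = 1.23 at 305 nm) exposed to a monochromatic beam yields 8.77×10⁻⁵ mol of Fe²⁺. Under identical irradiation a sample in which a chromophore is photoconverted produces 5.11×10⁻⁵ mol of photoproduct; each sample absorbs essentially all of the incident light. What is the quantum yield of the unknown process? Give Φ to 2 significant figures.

Photons absorbed by the actinometer: 8.77×10⁻⁵ / 1.23 = 7.130×10⁻⁵ mol.
Φ(unknown) = 5.11×10⁻⁵ / 7.130×10⁻⁵ = 0.72.

Φ = 0.72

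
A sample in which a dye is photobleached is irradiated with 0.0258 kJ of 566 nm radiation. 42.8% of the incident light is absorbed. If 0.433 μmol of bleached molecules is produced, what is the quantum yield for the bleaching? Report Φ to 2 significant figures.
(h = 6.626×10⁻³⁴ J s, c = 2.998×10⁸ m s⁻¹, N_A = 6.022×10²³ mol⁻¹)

Φ = 0.0083

Product: 0.433 μmol = 4.33×10⁻⁷ mol.
Photon energy at 566 nm: hc/λ = (6.626×10⁻³⁴)(2.998×10⁸)/(566×10⁻⁹) = 3.510×10⁻¹⁹ J.
Incident energy: 0.0258 kJ = 25.8 J.
Photons incident: 25.8 / 3.510×10⁻¹⁹ = 7.350×10¹⁹, i.e. 7.350×10¹⁹/6.022×10²³ = 1.221×10⁻⁴ mol.
Photons absorbed: 0.428 × 1.221×10⁻⁴ = 5.226×10⁻⁵ mol.
Φ = 4.33×10⁻⁷ mol / 5.226×10⁻⁵ mol photons = 0.0083.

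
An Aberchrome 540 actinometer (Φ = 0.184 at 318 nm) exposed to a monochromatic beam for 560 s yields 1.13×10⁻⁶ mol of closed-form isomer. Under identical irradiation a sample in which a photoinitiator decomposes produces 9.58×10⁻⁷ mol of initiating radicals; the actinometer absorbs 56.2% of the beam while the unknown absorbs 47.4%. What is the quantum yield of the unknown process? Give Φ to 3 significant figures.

Φ = 0.185

Photons absorbed by the actinometer: 1.13×10⁻⁶ / 0.184 = 6.141×10⁻⁶ mol.
Incident flux: 6.141×10⁻⁶ / 0.562 = 1.093×10⁻⁵ einstein.
Absorbed by unknown: 0.474 × 1.093×10⁻⁵ = 5.181×10⁻⁶ mol.
Φ(unknown) = 9.58×10⁻⁷ / 5.181×10⁻⁶ = 0.185.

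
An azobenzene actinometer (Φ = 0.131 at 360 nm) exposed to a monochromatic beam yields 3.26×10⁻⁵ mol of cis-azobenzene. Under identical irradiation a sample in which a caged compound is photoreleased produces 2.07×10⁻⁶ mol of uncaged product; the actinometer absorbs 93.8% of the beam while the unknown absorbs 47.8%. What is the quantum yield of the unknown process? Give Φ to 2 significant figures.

Φ = 0.016

Photons absorbed by the actinometer: 3.26×10⁻⁵ / 0.131 = 2.489×10⁻⁴ mol.
Incident flux: 2.489×10⁻⁴ / 0.938 = 2.654×10⁻⁴ einstein.
Absorbed by unknown: 0.478 × 2.654×10⁻⁴ = 1.269×10⁻⁴ mol.
Φ(unknown) = 2.07×10⁻⁶ / 1.269×10⁻⁴ = 0.016.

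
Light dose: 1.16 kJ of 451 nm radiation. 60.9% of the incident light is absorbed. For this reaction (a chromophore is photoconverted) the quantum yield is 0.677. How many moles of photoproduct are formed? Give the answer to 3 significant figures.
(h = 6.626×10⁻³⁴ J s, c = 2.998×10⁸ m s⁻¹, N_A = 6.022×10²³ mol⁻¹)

0.00180 mol

Photon energy at 451 nm: hc/λ = (6.626×10⁻³⁴)(2.998×10⁸)/(451×10⁻⁹) = 4.405×10⁻¹⁹ J.
Incident energy: 1.16 kJ = 1160 J.
Photons incident: 1160 / 4.405×10⁻¹⁹ = 2.633×10²¹, i.e. 2.633×10²¹/6.022×10²³ = 0.004372 mol.
Photons absorbed: 0.609 × 0.004372 = 0.002663 mol.
Product: Φ × n_abs = 0.677 × 0.002663 = 0.001803 mol.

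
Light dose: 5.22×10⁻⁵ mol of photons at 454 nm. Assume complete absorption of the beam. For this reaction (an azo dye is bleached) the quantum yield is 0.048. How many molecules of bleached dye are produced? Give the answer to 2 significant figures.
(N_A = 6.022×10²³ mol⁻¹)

Product: Φ × n_abs = 0.048 × 5.22×10⁻⁵ = 2.506×10⁻⁶ mol.
As a count: 2.506×10⁻⁶ × 6.022×10²³ = 1.5×10¹⁸.

1.5×10¹⁸ molecules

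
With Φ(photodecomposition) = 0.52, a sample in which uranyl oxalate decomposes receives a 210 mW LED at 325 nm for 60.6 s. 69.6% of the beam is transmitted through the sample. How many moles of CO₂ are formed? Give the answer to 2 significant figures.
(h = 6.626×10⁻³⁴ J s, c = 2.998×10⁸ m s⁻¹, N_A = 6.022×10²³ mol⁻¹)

5.5×10⁻⁶ mol

Photon energy at 325 nm: hc/λ = (6.626×10⁻³⁴)(2.998×10⁸)/(325×10⁻⁹) = 6.112×10⁻¹⁹ J.
Energy delivered: (210 mW)(60.6 s) = 12.73 J.
Photons incident: 12.73 / 6.112×10⁻¹⁹ = 2.083×10¹⁹, i.e. 2.083×10¹⁹/6.022×10²³ = 3.459×10⁻⁵ mol.
Fraction absorbed: 1 − 69.6/100 = 0.3040.
Photons absorbed: 0.3040 × 3.459×10⁻⁵ = 1.052×10⁻⁵ mol.
Product: Φ × n_abs = 0.52 × 1.052×10⁻⁵ = 5.470×10⁻⁶ mol.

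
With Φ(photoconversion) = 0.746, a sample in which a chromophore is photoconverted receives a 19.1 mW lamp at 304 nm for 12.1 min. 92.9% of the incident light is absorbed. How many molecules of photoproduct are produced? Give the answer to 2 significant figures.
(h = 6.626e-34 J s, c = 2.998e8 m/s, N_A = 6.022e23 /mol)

Photon energy at 304 nm: hc/λ = (6.626e-34)(2.998e8)/(304e-9) = 6.534e-19 J.
Energy delivered: (19.1 mW)(726 s) = 13.87 J.
Photons incident: 13.87 / 6.534e-19 = 2.123e19, i.e. 2.123e19/6.022e23 = 3.525e-5 mol.
Photons absorbed: 0.929 × 3.525e-5 = 3.275e-5 mol.
Product: Φ × n_abs = 0.746 × 3.275e-5 = 2.443e-5 mol.
As a count: 2.443e-5 × 6.022e23 = 1.5e19.

1.5e19 molecules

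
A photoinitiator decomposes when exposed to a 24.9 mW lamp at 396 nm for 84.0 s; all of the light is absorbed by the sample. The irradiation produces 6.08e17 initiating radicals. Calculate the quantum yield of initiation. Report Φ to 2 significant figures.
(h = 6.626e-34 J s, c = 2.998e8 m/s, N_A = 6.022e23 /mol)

Φ = 0.15

Product: 6.08e17 / 6.022e23 = 1.010e-6 mol.
Photon energy at 396 nm: hc/λ = (6.626e-34)(2.998e8)/(396e-9) = 5.016e-19 J.
Energy delivered: (24.9 mW)(84 s) = 2.092 J.
Photons incident: 2.092 / 5.016e-19 = 4.171e18, i.e. 4.171e18/6.022e23 = 6.926e-6 mol.
Φ = 1.010e-6 mol / 6.926e-6 mol photons = 0.15.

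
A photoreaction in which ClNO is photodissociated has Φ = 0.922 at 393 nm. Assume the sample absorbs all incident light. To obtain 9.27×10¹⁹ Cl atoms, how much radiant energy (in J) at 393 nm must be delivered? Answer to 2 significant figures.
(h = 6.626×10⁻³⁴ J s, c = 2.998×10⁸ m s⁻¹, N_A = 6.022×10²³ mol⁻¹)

Product: 9.27×10¹⁹ / 6.022×10²³ = 1.539×10⁻⁴ mol.
Photons that must be absorbed: 1.539×10⁻⁴ / 0.922 = 1.669×10⁻⁴ mol.
Photon energy: hc/λ = 5.055×10⁻¹⁹ J; per mole, 3.044×10⁵ J mol⁻¹.
Energy required: 1.669×10⁻⁴ × 3.044×10⁵ = 51 J.

51 J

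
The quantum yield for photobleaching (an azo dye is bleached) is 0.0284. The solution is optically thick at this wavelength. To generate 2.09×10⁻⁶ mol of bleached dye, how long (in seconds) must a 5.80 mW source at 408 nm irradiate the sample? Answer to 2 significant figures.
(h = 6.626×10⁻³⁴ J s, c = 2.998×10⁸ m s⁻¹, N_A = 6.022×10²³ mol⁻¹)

t ≈ 3700 s

Photons that must be absorbed: 2.09×10⁻⁶ / 0.0284 = 7.359×10⁻⁵ mol.
Photon energy: hc/λ = 4.869×10⁻¹⁹ J; per mole, 2.932×10⁵ J mol⁻¹.
Energy required: 7.359×10⁻⁵ × 2.932×10⁵ = 21.58 J.
Time: 21.58 J / 0.0058 W = 3700 s.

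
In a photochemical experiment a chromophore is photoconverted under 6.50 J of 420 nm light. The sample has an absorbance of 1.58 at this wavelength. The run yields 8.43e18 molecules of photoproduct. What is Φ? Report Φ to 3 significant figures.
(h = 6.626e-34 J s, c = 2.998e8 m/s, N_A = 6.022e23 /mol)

Product: 8.43e18 / 6.022e23 = 1.400e-5 mol.
Photon energy at 420 nm: hc/λ = (6.626e-34)(2.998e8)/(420e-9) = 4.730e-19 J.
Photons incident: 6.50 / 4.730e-19 = 1.374e19, i.e. 1.374e19/6.022e23 = 2.282e-5 mol.
Fraction absorbed: 1 − 10^(−1.58) = 0.9737.
Photons absorbed: 0.9737 × 2.282e-5 = 2.222e-5 mol.
Φ = 1.400e-5 mol / 2.222e-5 mol photons = 0.630.

Φ = 0.630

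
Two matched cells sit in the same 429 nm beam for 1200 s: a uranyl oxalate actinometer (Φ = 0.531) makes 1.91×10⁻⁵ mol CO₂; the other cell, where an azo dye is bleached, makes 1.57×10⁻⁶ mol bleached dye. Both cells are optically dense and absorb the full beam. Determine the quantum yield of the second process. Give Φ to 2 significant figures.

Φ = 0.044

Photons absorbed by the actinometer: 1.91×10⁻⁵ / 0.531 = 3.597×10⁻⁵ mol.
Φ(unknown) = 1.57×10⁻⁶ / 3.597×10⁻⁵ = 0.044.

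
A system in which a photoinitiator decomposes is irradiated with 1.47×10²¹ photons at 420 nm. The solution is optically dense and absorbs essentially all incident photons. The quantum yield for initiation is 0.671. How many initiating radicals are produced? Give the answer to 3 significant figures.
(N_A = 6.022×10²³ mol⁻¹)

9.86×10²⁰ initiating radicals

Moles of photons: 1.47×10²¹ / 6.022×10²³ = 0.002441 mol.
Product: Φ × n_abs = 0.671 × 0.002441 = 0.001638 mol.
As a count: 0.001638 × 6.022×10²³ = 9.86×10²⁰.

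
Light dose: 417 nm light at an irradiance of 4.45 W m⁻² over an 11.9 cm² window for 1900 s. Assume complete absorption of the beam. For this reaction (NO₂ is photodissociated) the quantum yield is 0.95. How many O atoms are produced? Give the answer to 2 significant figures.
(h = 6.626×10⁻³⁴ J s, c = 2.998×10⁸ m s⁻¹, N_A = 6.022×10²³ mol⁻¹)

2.0×10¹⁹ atoms

Photon energy at 417 nm: hc/λ = (6.626×10⁻³⁴)(2.998×10⁸)/(417×10⁻⁹) = 4.764×10⁻¹⁹ J.
Energy delivered: (4.45 W m⁻²)(11.9×10⁻⁴ m²)(1900 s) = 10.06 J.
Photons incident: 10.06 / 4.764×10⁻¹⁹ = 2.112×10¹⁹, i.e. 2.112×10¹⁹/6.022×10²³ = 3.507×10⁻⁵ mol.
Product: Φ × n_abs = 0.95 × 3.507×10⁻⁵ = 3.332×10⁻⁵ mol.
As a count: 3.332×10⁻⁵ × 6.022×10²³ = 2.0×10¹⁹.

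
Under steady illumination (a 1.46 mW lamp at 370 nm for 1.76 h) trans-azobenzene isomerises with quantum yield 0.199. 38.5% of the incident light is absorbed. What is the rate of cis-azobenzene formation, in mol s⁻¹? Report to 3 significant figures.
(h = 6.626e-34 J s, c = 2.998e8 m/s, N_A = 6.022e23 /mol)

3.46e-10 mol s⁻¹

Photon energy at 370 nm: hc/λ = (6.626e-34)(2.998e8)/(370e-9) = 5.369e-19 J.
Energy delivered: (1.46 mW)(6336 s) = 9.251 J.
Photons incident: 9.251 / 5.369e-19 = 1.723e19, i.e. 1.723e19/6.022e23 = 2.861e-5 mol.
Photons absorbed: 0.385 × 2.861e-5 = 1.101e-5 mol.
Product formed: 0.199 × 1.101e-5 = 2.191e-6 mol.
Rate: 2.191e-6 / 6336 s = 3.46e-10 mol s⁻¹.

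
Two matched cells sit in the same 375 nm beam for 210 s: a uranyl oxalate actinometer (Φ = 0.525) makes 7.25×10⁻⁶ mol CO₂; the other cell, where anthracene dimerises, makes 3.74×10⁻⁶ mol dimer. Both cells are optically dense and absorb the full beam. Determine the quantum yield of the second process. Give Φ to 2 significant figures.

Photons absorbed by the actinometer: 7.25×10⁻⁶ / 0.525 = 1.381×10⁻⁵ mol.
Φ(unknown) = 3.74×10⁻⁶ / 1.381×10⁻⁵ = 0.27.

Φ = 0.27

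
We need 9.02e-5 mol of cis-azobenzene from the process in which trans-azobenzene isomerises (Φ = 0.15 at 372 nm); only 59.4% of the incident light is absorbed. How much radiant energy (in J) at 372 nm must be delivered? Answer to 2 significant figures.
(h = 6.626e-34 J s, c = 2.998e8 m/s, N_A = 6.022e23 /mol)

330 J

Photons that must be absorbed: 9.02e-5 / 0.15 = 6.013e-4 mol.
Incident photons needed: 6.013e-4 / 0.594 = 0.001012 mol.
Photon energy: hc/λ = 5.340e-19 J; per mole, 3.216e5 J mol⁻¹.
Energy required: 0.001012 × 3.216e5 = 330 J.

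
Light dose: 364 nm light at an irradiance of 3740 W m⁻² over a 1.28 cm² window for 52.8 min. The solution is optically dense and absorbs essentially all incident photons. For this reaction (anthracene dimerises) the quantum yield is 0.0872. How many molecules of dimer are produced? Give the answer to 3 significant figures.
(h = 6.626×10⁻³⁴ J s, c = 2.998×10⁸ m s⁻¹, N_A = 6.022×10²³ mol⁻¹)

Photon energy at 364 nm: hc/λ = (6.626×10⁻³⁴)(2.998×10⁸)/(364×10⁻⁹) = 5.457×10⁻¹⁹ J.
Energy delivered: (3740 W m⁻²)(1.28×10⁻⁴ m²)(3168 s) = 1517 J.
Photons incident: 1517 / 5.457×10⁻¹⁹ = 2.780×10²¹, i.e. 2.780×10²¹/6.022×10²³ = 0.004616 mol.
Product: Φ × n_abs = 0.0872 × 0.004616 = 4.025×10⁻⁴ mol.
As a count: 4.025×10⁻⁴ × 6.022×10²³ = 2.42×10²⁰.

2.42×10²⁰ molecules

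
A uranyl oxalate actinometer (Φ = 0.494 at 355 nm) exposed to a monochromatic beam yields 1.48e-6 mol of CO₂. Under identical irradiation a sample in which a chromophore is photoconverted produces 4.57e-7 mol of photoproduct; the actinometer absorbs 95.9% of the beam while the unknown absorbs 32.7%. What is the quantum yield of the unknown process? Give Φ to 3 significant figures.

Φ = 0.447

Photons absorbed by the actinometer: 1.48e-6 / 0.494 = 2.996e-6 mol.
Incident flux: 2.996e-6 / 0.959 = 3.124e-6 einstein.
Absorbed by unknown: 0.327 × 3.124e-6 = 1.022e-6 mol.
Φ(unknown) = 4.57e-7 / 1.022e-6 = 0.447.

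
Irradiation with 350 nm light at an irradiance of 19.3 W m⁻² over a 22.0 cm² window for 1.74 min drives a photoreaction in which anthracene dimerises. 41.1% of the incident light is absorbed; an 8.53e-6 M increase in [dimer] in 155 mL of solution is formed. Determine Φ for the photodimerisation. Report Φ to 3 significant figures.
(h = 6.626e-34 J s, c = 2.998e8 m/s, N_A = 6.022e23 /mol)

Product: (8.53e-6 M)(0.155 L) = 1.322e-6 mol.
Photon energy at 350 nm: hc/λ = (6.626e-34)(2.998e8)/(350e-9) = 5.676e-19 J.
Energy delivered: (19.3 W m⁻²)(22.0e-4 m²)(104.4 s) = 4.433 J.
Photons incident: 4.433 / 5.676e-19 = 7.810e18, i.e. 7.810e18/6.022e23 = 1.297e-5 mol.
Photons absorbed: 0.411 × 1.297e-5 = 5.331e-6 mol.
Φ = 1.322e-6 mol / 5.331e-6 mol photons = 0.248.

Φ = 0.248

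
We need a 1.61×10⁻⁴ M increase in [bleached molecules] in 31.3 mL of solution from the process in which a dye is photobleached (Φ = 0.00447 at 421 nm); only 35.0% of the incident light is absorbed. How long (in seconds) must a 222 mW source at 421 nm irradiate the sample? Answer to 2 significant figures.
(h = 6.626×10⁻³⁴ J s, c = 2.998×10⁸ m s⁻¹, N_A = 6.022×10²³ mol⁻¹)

Product: (1.61×10⁻⁴ M)(0.0313 L) = 5.039×10⁻⁶ mol.
Photons that must be absorbed: 5.039×10⁻⁶ / 0.00447 = 0.001127 mol.
Incident photons needed: 0.001127 / 0.350 = 0.003220 mol.
Photon energy: hc/λ = 4.718×10⁻¹⁹ J; per mole, 2.841×10⁵ J mol⁻¹.
Energy required: 0.003220 × 2.841×10⁵ = 914.8 J.
Time: 914.8 J / 0.222 W = 4100 s.

t ≈ 4100 s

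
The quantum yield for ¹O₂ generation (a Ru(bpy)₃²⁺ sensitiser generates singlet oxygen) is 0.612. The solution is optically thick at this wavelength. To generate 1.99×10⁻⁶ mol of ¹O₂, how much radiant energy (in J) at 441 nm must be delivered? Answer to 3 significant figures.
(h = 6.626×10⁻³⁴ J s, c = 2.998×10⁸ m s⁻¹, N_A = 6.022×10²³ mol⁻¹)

Photons that must be absorbed: 1.99×10⁻⁶ / 0.612 = 3.252×10⁻⁶ mol.
Photon energy: hc/λ = 4.504×10⁻¹⁹ J; per mole, 2.712×10⁵ J mol⁻¹.
Energy required: 3.252×10⁻⁶ × 2.712×10⁵ = 0.882 J.

0.882 J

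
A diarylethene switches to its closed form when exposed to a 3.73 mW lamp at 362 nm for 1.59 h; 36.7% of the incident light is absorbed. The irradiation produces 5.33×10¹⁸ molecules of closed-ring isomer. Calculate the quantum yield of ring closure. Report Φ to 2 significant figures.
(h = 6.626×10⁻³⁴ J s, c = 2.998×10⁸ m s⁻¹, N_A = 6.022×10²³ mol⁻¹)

Φ = 0.37

Product: 5.33×10¹⁸ / 6.022×10²³ = 8.851×10⁻⁶ mol.
Photon energy at 362 nm: hc/λ = (6.626×10⁻³⁴)(2.998×10⁸)/(362×10⁻⁹) = 5.487×10⁻¹⁹ J.
Energy delivered: (3.73 mW)(5724 s) = 21.35 J.
Photons incident: 21.35 / 5.487×10⁻¹⁹ = 3.891×10¹⁹, i.e. 3.891×10¹⁹/6.022×10²³ = 6.461×10⁻⁵ mol.
Photons absorbed: 0.367 × 6.461×10⁻⁵ = 2.371×10⁻⁵ mol.
Φ = 8.851×10⁻⁶ mol / 2.371×10⁻⁵ mol photons = 0.37.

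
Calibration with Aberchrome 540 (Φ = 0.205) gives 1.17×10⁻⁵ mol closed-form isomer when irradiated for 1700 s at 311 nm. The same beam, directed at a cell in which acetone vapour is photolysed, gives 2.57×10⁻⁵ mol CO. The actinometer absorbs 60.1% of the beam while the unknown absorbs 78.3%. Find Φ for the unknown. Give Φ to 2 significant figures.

Photons absorbed by the actinometer: 1.17×10⁻⁵ / 0.205 = 5.707×10⁻⁵ mol.
Incident flux: 5.707×10⁻⁵ / 0.601 = 9.496×10⁻⁵ einstein.
Absorbed by unknown: 0.783 × 9.496×10⁻⁵ = 7.435×10⁻⁵ mol.
Φ(unknown) = 2.57×10⁻⁵ / 7.435×10⁻⁵ = 0.35.

Φ = 0.35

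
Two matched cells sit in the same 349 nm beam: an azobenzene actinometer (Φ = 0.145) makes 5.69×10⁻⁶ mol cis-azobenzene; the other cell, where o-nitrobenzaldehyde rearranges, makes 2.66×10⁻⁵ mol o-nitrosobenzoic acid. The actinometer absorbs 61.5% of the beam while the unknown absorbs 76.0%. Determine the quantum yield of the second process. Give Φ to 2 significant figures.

Photons absorbed by the actinometer: 5.69×10⁻⁶ / 0.145 = 3.924×10⁻⁵ mol.
Incident flux: 3.924×10⁻⁵ / 0.615 = 6.380×10⁻⁵ einstein.
Absorbed by unknown: 0.760 × 6.380×10⁻⁵ = 4.849×10⁻⁵ mol.
Φ(unknown) = 2.66×10⁻⁵ / 4.849×10⁻⁵ = 0.55.

Φ = 0.55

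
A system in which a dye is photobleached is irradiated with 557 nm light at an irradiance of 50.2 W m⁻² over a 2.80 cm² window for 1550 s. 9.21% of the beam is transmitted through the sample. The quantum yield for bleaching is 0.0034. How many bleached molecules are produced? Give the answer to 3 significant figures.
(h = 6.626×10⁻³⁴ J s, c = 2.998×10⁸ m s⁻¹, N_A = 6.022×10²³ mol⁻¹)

Photon energy at 557 nm: hc/λ = (6.626×10⁻³⁴)(2.998×10⁸)/(557×10⁻⁹) = 3.566×10⁻¹⁹ J.
Energy delivered: (50.2 W m⁻²)(2.80×10⁻⁴ m²)(1550 s) = 21.79 J.
Photons incident: 21.79 / 3.566×10⁻¹⁹ = 6.110×10¹⁹, i.e. 6.110×10¹⁹/6.022×10²³ = 1.015×10⁻⁴ mol.
Fraction absorbed: 1 − 9.21/100 = 0.9079.
Photons absorbed: 0.9079 × 1.015×10⁻⁴ = 9.215×10⁻⁵ mol.
Product: Φ × n_abs = 0.0034 × 9.215×10⁻⁵ = 3.133×10⁻⁷ mol.
As a count: 3.133×10⁻⁷ × 6.022×10²³ = 1.89×10¹⁷.

1.89×10¹⁷ bleached molecules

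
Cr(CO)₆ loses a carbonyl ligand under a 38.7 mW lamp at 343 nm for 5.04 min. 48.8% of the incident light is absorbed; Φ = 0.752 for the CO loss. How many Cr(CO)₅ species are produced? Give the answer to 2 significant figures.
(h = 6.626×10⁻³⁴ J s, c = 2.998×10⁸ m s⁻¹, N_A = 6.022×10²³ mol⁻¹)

7.4×10¹⁸ species

Photon energy at 343 nm: hc/λ = (6.626×10⁻³⁴)(2.998×10⁸)/(343×10⁻⁹) = 5.791×10⁻¹⁹ J.
Energy delivered: (38.7 mW)(302.4 s) = 11.70 J.
Photons incident: 11.70 / 5.791×10⁻¹⁹ = 2.020×10¹⁹, i.e. 2.020×10¹⁹/6.022×10²³ = 3.354×10⁻⁵ mol.
Photons absorbed: 0.488 × 3.354×10⁻⁵ = 1.637×10⁻⁵ mol.
Product: Φ × n_abs = 0.752 × 1.637×10⁻⁵ = 1.231×10⁻⁵ mol.
As a count: 1.231×10⁻⁵ × 6.022×10²³ = 7.4×10¹⁸.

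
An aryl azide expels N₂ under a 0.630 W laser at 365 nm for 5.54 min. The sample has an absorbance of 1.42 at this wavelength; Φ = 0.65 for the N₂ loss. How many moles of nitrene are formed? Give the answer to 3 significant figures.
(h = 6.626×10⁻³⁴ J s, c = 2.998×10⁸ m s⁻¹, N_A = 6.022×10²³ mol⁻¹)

4.00×10⁻⁴ mol

Photon energy at 365 nm: hc/λ = (6.626×10⁻³⁴)(2.998×10⁸)/(365×10⁻⁹) = 5.442×10⁻¹⁹ J.
Energy delivered: (0.630 W)(332.4 s) = 209.4 J.
Photons incident: 209.4 / 5.442×10⁻¹⁹ = 3.848×10²⁰, i.e. 3.848×10²⁰/6.022×10²³ = 6.390×10⁻⁴ mol.
Fraction absorbed: 1 − 10^(−1.42) = 0.9620.
Photons absorbed: 0.9620 × 6.390×10⁻⁴ = 6.147×10⁻⁴ mol.
Product: Φ × n_abs = 0.65 × 6.147×10⁻⁴ = 3.996×10⁻⁴ mol.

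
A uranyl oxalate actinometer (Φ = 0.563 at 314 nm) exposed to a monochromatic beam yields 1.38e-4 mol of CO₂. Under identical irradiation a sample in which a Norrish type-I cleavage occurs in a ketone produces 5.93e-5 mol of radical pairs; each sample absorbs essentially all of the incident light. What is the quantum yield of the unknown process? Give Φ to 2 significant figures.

Φ = 0.24

Photons absorbed by the actinometer: 1.38e-4 / 0.563 = 2.451e-4 mol.
Φ(unknown) = 5.93e-5 / 2.451e-4 = 0.24.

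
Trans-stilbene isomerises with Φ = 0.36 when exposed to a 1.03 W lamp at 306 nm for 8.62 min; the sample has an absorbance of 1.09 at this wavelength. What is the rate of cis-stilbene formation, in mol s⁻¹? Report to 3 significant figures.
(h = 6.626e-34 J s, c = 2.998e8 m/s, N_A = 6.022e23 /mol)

Photon energy at 306 nm: hc/λ = (6.626e-34)(2.998e8)/(306e-9) = 6.492e-19 J.
Energy delivered: (1.03 W)(517.2 s) = 532.7 J.
Photons incident: 532.7 / 6.492e-19 = 8.205e20, i.e. 8.205e20/6.022e23 = 0.001363 mol.
Fraction absorbed: 1 − 10^(−1.09) = 0.9187.
Photons absorbed: 0.9187 × 0.001363 = 0.001252 mol.
Product formed: 0.36 × 0.001252 = 4.507e-4 mol.
Rate: 4.507e-4 / 517.2 s = 8.71e-7 mol s⁻¹.

8.71e-7 mol s⁻¹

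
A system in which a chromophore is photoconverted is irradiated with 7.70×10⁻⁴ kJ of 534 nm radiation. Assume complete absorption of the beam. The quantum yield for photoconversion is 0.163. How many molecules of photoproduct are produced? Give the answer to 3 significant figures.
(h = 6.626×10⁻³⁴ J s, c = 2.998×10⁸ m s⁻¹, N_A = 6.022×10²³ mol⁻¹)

Photon energy at 534 nm: hc/λ = (6.626×10⁻³⁴)(2.998×10⁸)/(534×10⁻⁹) = 3.720×10⁻¹⁹ J.
Incident energy: 7.70×10⁻⁴ kJ = 0.770 J.
Photons incident: 0.770 / 3.720×10⁻¹⁹ = 2.070×10¹⁸, i.e. 2.070×10¹⁸/6.022×10²³ = 3.437×10⁻⁶ mol.
Product: Φ × n_abs = 0.163 × 3.437×10⁻⁶ = 5.602×10⁻⁷ mol.
As a count: 5.602×10⁻⁷ × 6.022×10²³ = 3.37×10¹⁷.

3.37×10¹⁷ molecules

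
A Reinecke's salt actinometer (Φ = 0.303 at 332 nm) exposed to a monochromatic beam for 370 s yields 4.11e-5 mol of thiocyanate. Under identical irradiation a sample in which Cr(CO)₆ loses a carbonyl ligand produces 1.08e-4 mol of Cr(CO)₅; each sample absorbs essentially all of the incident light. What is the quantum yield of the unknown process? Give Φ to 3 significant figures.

Φ = 0.796

Photons absorbed by the actinometer: 4.11e-5 / 0.303 = 1.356e-4 mol.
Φ(unknown) = 1.08e-4 / 1.356e-4 = 0.796.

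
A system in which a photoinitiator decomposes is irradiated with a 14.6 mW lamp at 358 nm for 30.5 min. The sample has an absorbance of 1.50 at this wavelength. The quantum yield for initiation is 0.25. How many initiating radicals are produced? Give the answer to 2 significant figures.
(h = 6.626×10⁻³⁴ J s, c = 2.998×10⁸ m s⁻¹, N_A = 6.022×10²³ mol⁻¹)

1.2×10¹⁹ initiating radicals

Photon energy at 358 nm: hc/λ = (6.626×10⁻³⁴)(2.998×10⁸)/(358×10⁻⁹) = 5.549×10⁻¹⁹ J.
Energy delivered: (14.6 mW)(1830 s) = 26.72 J.
Photons incident: 26.72 / 5.549×10⁻¹⁹ = 4.815×10¹⁹, i.e. 4.815×10¹⁹/6.022×10²³ = 7.996×10⁻⁵ mol.
Fraction absorbed: 1 − 10^(−1.50) = 0.9684.
Photons absorbed: 0.9684 × 7.996×10⁻⁵ = 7.743×10⁻⁵ mol.
Product: Φ × n_abs = 0.25 × 7.743×10⁻⁵ = 1.936×10⁻⁵ mol.
As a count: 1.936×10⁻⁵ × 6.022×10²³ = 1.2×10¹⁹.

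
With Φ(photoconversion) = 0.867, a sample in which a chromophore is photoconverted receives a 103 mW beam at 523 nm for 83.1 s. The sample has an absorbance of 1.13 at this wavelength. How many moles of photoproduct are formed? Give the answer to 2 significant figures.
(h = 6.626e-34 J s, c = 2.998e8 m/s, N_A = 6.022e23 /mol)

3.0e-5 mol

Photon energy at 523 nm: hc/λ = (6.626e-34)(2.998e8)/(523e-9) = 3.798e-19 J.
Energy delivered: (103 mW)(83.1 s) = 8.559 J.
Photons incident: 8.559 / 3.798e-19 = 2.254e19, i.e. 2.254e19/6.022e23 = 3.743e-5 mol.
Fraction absorbed: 1 − 10^(−1.13) = 0.9259.
Photons absorbed: 0.9259 × 3.743e-5 = 3.466e-5 mol.
Product: Φ × n_abs = 0.867 × 3.466e-5 = 3.005e-5 mol.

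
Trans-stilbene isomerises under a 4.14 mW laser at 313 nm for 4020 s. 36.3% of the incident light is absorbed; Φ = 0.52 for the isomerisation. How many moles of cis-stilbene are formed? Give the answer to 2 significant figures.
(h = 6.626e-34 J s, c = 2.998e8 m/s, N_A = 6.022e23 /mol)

Photon energy at 313 nm: hc/λ = (6.626e-34)(2.998e8)/(313e-9) = 6.347e-19 J.
Energy delivered: (4.14 mW)(4020 s) = 16.64 J.
Photons incident: 16.64 / 6.347e-19 = 2.622e19, i.e. 2.622e19/6.022e23 = 4.354e-5 mol.
Photons absorbed: 0.363 × 4.354e-5 = 1.581e-5 mol.
Product: Φ × n_abs = 0.52 × 1.581e-5 = 8.221e-6 mol.

8.2e-6 mol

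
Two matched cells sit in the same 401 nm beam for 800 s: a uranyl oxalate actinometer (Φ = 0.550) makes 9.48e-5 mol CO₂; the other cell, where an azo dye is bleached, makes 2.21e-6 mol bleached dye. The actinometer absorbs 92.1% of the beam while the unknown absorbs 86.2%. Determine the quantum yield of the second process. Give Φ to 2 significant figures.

Photons absorbed by the actinometer: 9.48e-5 / 0.550 = 1.724e-4 mol.
Incident flux: 1.724e-4 / 0.921 = 1.872e-4 einstein.
Absorbed by unknown: 0.862 × 1.872e-4 = 1.614e-4 mol.
Φ(unknown) = 2.21e-6 / 1.614e-4 = 0.014.

Φ = 0.014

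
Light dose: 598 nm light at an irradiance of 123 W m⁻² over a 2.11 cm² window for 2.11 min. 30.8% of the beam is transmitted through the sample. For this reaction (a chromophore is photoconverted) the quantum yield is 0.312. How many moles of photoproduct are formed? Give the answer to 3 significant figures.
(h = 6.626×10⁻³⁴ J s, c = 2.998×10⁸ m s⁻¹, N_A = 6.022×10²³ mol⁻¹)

3.55×10⁻⁶ mol

Photon energy at 598 nm: hc/λ = (6.626×10⁻³⁴)(2.998×10⁸)/(598×10⁻⁹) = 3.322×10⁻¹⁹ J.
Energy delivered: (123 W m⁻²)(2.11×10⁻⁴ m²)(126.6 s) = 3.286 J.
Photons incident: 3.286 / 3.322×10⁻¹⁹ = 9.892×10¹⁸, i.e. 9.892×10¹⁸/6.022×10²³ = 1.643×10⁻⁵ mol.
Fraction absorbed: 1 − 30.8/100 = 0.6920.
Photons absorbed: 0.6920 × 1.643×10⁻⁵ = 1.137×10⁻⁵ mol.
Product: Φ × n_abs = 0.312 × 1.137×10⁻⁵ = 3.547×10⁻⁶ mol.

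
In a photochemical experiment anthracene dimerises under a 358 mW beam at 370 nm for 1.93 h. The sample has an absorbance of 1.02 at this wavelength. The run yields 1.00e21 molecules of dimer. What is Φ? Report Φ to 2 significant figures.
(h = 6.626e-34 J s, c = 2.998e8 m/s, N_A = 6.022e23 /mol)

Φ = 0.24

Product: 1.00e21 / 6.022e23 = 0.001661 mol.
Photon energy at 370 nm: hc/λ = (6.626e-34)(2.998e8)/(370e-9) = 5.369e-19 J.
Energy delivered: (358 mW)(6948 s) = 2487 J.
Photons incident: 2487 / 5.369e-19 = 4.632e21, i.e. 4.632e21/6.022e23 = 0.007692 mol.
Fraction absorbed: 1 − 10^(−1.02) = 0.9045.
Photons absorbed: 0.9045 × 0.007692 = 0.006957 mol.
Φ = 0.001661 mol / 0.006957 mol photons = 0.24.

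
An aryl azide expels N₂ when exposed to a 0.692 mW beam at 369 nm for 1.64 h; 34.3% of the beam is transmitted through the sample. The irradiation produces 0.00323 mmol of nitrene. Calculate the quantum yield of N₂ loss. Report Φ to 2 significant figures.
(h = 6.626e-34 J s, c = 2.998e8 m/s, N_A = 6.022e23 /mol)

Product: 0.00323 mmol = 3.23e-6 mol.
Photon energy at 369 nm: hc/λ = (6.626e-34)(2.998e8)/(369e-9) = 5.383e-19 J.
Energy delivered: (0.692 mW)(5904 s) = 4.086 J.
Photons incident: 4.086 / 5.383e-19 = 7.591e18, i.e. 7.591e18/6.022e23 = 1.261e-5 mol.
Fraction absorbed: 1 − 34.3/100 = 0.6570.
Photons absorbed: 0.6570 × 1.261e-5 = 8.285e-6 mol.
Φ = 3.23e-6 mol / 8.285e-6 mol photons = 0.39.

Φ = 0.39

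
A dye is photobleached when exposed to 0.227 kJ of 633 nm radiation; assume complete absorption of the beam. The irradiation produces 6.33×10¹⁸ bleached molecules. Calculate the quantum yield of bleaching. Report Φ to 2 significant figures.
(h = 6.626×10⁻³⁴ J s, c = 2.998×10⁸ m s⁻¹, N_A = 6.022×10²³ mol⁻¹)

Φ = 0.0088

Product: 6.33×10¹⁸ / 6.022×10²³ = 1.051×10⁻⁵ mol.
Photon energy at 633 nm: hc/λ = (6.626×10⁻³⁴)(2.998×10⁸)/(633×10⁻⁹) = 3.138×10⁻¹⁹ J.
Incident energy: 0.227 kJ = 227 J.
Photons incident: 227 / 3.138×10⁻¹⁹ = 7.234×10²⁰, i.e. 7.234×10²⁰/6.022×10²³ = 0.001201 mol.
Φ = 1.051×10⁻⁵ mol / 0.001201 mol photons = 0.0088.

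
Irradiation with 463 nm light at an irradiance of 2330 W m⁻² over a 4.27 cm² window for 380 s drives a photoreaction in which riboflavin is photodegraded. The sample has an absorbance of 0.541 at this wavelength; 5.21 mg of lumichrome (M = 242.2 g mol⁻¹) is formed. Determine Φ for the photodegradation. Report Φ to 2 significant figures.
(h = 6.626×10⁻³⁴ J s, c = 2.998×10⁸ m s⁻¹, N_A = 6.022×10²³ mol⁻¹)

Product: 5.21 mg / 242.2 g mol⁻¹ = 2.151×10⁻⁵ mol.
Photon energy at 463 nm: hc/λ = (6.626×10⁻³⁴)(2.998×10⁸)/(463×10⁻⁹) = 4.290×10⁻¹⁹ J.
Energy delivered: (2330 W m⁻²)(4.27×10⁻⁴ m²)(380 s) = 378.1 J.
Photons incident: 378.1 / 4.290×10⁻¹⁹ = 8.814×10²⁰, i.e. 8.814×10²⁰/6.022×10²³ = 0.001464 mol.
Fraction absorbed: 1 − 10^(−0.541) = 0.7123.
Photons absorbed: 0.7123 × 0.001464 = 0.001043 mol.
Φ = 2.151×10⁻⁵ mol / 0.001043 mol photons = 0.021.

Φ = 0.021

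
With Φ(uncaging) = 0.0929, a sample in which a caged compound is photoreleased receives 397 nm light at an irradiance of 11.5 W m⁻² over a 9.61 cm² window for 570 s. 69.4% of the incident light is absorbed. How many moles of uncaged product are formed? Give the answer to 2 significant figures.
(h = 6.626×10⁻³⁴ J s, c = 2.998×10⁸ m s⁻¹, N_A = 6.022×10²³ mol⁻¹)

1.3×10⁻⁶ mol

Photon energy at 397 nm: hc/λ = (6.626×10⁻³⁴)(2.998×10⁸)/(397×10⁻⁹) = 5.004×10⁻¹⁹ J.
Energy delivered: (11.5 W m⁻²)(9.61×10⁻⁴ m²)(570 s) = 6.299 J.
Photons incident: 6.299 / 5.004×10⁻¹⁹ = 1.259×10¹⁹, i.e. 1.259×10¹⁹/6.022×10²³ = 2.091×10⁻⁵ mol.
Photons absorbed: 0.694 × 2.091×10⁻⁵ = 1.451×10⁻⁵ mol.
Product: Φ × n_abs = 0.0929 × 1.451×10⁻⁵ = 1.348×10⁻⁶ mol.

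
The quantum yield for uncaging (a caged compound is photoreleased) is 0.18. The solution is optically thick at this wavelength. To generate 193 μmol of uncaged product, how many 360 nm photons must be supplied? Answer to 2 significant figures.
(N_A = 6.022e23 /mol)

6.5e20 photons

Product: 193 μmol = 1.93e-4 mol.
Photons that must be absorbed: 1.93e-4 / 0.18 = 0.001072 mol.
Photon count: 0.001072 × 6.022e23 = 6.5e20.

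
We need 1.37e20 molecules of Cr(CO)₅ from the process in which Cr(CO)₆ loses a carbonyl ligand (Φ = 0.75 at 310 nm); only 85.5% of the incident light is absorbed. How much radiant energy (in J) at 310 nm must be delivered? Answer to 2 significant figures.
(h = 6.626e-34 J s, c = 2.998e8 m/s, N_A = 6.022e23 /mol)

140 J

Product: 1.37e20 / 6.022e23 = 2.275e-4 mol.
Photons that must be absorbed: 2.275e-4 / 0.75 = 3.033e-4 mol.
Incident photons needed: 3.033e-4 / 0.855 = 3.547e-4 mol.
Photon energy: hc/λ = 6.408e-19 J; per mole, 3.859e5 J mol⁻¹.
Energy required: 3.547e-4 × 3.859e5 = 140 J.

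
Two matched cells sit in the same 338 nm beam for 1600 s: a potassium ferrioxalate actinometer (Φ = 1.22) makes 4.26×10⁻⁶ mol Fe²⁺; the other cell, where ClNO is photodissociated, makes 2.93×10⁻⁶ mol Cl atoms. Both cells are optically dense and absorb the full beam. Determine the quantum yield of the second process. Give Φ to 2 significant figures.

Photons absorbed by the actinometer: 4.26×10⁻⁶ / 1.22 = 3.492×10⁻⁶ mol.
Φ(unknown) = 2.93×10⁻⁶ / 3.492×10⁻⁶ = 0.84.

Φ = 0.84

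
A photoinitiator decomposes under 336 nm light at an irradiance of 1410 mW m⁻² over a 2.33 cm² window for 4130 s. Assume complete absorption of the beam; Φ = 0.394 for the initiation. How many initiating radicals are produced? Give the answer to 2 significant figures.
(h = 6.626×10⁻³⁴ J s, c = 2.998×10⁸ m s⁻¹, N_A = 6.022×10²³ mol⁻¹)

Photon energy at 336 nm: hc/λ = (6.626×10⁻³⁴)(2.998×10⁸)/(336×10⁻⁹) = 5.912×10⁻¹⁹ J.
Energy delivered: (1410 mW m⁻²)(2.33×10⁻⁴ m²)(4130 s) = 1.357 J.
Photons incident: 1.357 / 5.912×10⁻¹⁹ = 2.295×10¹⁸, i.e. 2.295×10¹⁸/6.022×10²³ = 3.811×10⁻⁶ mol.
Product: Φ × n_abs = 0.394 × 3.811×10⁻⁶ = 1.502×10⁻⁶ mol.
As a count: 1.502×10⁻⁶ × 6.022×10²³ = 9.0×10¹⁷.

9.0×10¹⁷ initiating radicals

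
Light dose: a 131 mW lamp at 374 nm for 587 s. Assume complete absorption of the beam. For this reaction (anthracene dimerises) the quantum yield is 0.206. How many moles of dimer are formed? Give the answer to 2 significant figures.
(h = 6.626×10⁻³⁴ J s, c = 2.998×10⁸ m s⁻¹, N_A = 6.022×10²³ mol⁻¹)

Photon energy at 374 nm: hc/λ = (6.626×10⁻³⁴)(2.998×10⁸)/(374×10⁻⁹) = 5.311×10⁻¹⁹ J.
Energy delivered: (131 mW)(587 s) = 76.90 J.
Photons incident: 76.90 / 5.311×10⁻¹⁹ = 1.448×10²⁰, i.e. 1.448×10²⁰/6.022×10²³ = 2.405×10⁻⁴ mol.
Product: Φ × n_abs = 0.206 × 2.405×10⁻⁴ = 4.954×10⁻⁵ mol.

5.0×10⁻⁵ mol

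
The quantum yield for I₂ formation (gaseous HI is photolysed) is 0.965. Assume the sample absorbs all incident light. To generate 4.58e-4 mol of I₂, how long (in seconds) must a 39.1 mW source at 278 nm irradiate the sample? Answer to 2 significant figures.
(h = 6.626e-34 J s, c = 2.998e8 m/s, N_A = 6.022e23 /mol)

t ≈ 5200 s

Photons that must be absorbed: 4.58e-4 / 0.965 = 4.746e-4 mol.
Photon energy: hc/λ = 7.146e-19 J; per mole, 4.303e5 J mol⁻¹.
Energy required: 4.746e-4 × 4.303e5 = 204.2 J.
Time: 204.2 J / 0.0391 W = 5200 s.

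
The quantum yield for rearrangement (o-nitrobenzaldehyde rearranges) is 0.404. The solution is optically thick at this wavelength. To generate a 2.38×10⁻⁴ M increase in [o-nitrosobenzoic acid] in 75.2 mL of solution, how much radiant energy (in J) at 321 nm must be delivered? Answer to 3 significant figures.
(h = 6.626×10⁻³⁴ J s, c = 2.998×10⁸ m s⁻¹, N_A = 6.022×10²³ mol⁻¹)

Product: (2.38×10⁻⁴ M)(0.0752 L) = 1.790×10⁻⁵ mol.
Photons that must be absorbed: 1.790×10⁻⁵ / 0.404 = 4.431×10⁻⁵ mol.
Photon energy: hc/λ = 6.188×10⁻¹⁹ J; per mole, 3.726×10⁵ J mol⁻¹.
Energy required: 4.431×10⁻⁵ × 3.726×10⁵ = 16.5 J.

16.5 J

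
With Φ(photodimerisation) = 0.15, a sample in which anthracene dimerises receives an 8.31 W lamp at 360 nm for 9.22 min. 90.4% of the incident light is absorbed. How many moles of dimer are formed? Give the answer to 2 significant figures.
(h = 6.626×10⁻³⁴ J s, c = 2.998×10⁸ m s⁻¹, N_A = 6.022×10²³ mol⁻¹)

0.0019 mol

Photon energy at 360 nm: hc/λ = (6.626×10⁻³⁴)(2.998×10⁸)/(360×10⁻⁹) = 5.518×10⁻¹⁹ J.
Energy delivered: (8.31 W)(553.2 s) = 4597 J.
Photons incident: 4597 / 5.518×10⁻¹⁹ = 8.331×10²¹, i.e. 8.331×10²¹/6.022×10²³ = 0.01383 mol.
Photons absorbed: 0.904 × 0.01383 = 0.01250 mol.
Product: Φ × n_abs = 0.15 × 0.01250 = 0.001875 mol.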